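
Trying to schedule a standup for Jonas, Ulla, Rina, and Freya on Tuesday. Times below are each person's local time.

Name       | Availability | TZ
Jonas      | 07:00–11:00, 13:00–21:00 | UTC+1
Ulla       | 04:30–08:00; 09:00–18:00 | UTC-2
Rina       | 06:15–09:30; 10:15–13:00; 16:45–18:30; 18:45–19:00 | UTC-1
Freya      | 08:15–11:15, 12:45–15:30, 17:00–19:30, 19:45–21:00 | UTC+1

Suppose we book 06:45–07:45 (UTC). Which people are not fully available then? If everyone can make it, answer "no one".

Jonas in UTC: 06:00-10:00, 12:00-20:00 (subtract 1h to convert from UTC+1).
Ulla in UTC: 06:30-10:00, 11:00-20:00 (add 2h to convert from UTC-2).
Rina in UTC: 07:15-10:30, 11:15-14:00, 17:45-19:30, 19:45-20:00 (add 1h to convert from UTC-1).
Freya in UTC: 07:15-10:15, 11:45-14:30, 16:00-18:30, 18:45-20:00 (subtract 1h to convert from UTC+1).
Jonas: free for 06:45-07:45. Ulla: free for 06:45-07:45. Rina: not fully free for 06:45-07:45. Freya: not fully free for 06:45-07:45.

Freya, Rina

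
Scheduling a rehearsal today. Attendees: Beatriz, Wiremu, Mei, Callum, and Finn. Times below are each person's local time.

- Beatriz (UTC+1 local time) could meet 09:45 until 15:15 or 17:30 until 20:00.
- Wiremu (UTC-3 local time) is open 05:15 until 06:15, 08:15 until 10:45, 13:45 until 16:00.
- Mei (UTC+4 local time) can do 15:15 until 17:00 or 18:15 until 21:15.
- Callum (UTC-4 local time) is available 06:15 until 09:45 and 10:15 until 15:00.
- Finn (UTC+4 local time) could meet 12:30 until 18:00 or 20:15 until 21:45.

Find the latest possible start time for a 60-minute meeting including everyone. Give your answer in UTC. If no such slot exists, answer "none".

Beatriz in UTC: 08:45-14:15, 16:30-19:00 (subtract 1h to convert from UTC+1).
Wiremu in UTC: 08:15-09:15, 11:15-13:45, 16:45-19:00 (add 3h to convert from UTC-3).
Mei in UTC: 11:15-13:00, 14:15-17:15 (subtract 4h to convert from UTC+4).
Callum in UTC: 10:15-13:45, 14:15-19:00 (add 4h to convert from UTC-4).
Finn in UTC: 08:30-14:00, 16:15-17:45 (subtract 4h to convert from UTC+4).
Beatriz ∩ Wiremu: 08:45-09:15, 11:15-13:45, 16:45-19:00.
Beatriz ∩ Wiremu ∩ Mei: 11:15-13:00, 16:45-17:15.
Beatriz ∩ Wiremu ∩ Mei ∩ Callum: 11:15-13:00, 16:45-17:15.
Beatriz ∩ Wiremu ∩ Mei ∩ Callum ∩ Finn: 11:15-13:00, 16:45-17:15.
The last common window of at least 60 minutes is 11:15-13:00; a 60-minute meeting can start as late as 12:00 and still end by 13:00.

12:00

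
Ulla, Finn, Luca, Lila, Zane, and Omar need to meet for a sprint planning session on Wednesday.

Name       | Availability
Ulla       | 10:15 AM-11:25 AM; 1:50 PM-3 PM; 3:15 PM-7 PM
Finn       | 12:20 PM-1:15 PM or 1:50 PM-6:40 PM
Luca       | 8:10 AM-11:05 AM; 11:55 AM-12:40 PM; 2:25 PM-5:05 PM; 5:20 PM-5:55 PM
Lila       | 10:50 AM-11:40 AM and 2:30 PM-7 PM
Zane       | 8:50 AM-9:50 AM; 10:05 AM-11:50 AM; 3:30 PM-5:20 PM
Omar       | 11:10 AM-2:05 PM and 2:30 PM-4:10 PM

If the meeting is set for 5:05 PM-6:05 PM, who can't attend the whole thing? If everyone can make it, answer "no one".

Luca, Omar, Zane

Ulla: free for 17:05-18:05. Finn: free for 17:05-18:05. Luca: not fully free for 17:05-18:05. Lila: free for 17:05-18:05. Zane: not fully free for 17:05-18:05. Omar: not fully free for 17:05-18:05.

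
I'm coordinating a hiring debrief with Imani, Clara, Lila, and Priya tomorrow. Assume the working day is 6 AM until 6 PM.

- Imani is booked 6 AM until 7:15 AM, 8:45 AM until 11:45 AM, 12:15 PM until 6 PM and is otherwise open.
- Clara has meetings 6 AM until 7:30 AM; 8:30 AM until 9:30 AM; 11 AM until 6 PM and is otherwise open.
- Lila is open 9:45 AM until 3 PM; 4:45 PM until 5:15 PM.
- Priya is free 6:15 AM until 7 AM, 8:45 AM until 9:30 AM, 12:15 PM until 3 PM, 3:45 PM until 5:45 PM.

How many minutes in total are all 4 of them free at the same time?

Imani free: 07:15-08:45, 11:45-12:15 (invert busy blocks within the working day).
Clara free: 07:30-08:30, 09:30-11:00 (invert busy blocks within the working day).
Lila free: 09:45-15:00, 16:45-17:15.
Priya free: 06:15-07:00, 08:45-09:30, 12:15-15:00, 15:45-17:45.
Imani ∩ Clara: 07:30-08:30.
Imani ∩ Clara ∩ Lila: ∅.
Imani ∩ Clara ∩ Lila ∩ Priya: ∅.
There is no time when everyone is free.
There is no common window, so the total is 0 minutes.

0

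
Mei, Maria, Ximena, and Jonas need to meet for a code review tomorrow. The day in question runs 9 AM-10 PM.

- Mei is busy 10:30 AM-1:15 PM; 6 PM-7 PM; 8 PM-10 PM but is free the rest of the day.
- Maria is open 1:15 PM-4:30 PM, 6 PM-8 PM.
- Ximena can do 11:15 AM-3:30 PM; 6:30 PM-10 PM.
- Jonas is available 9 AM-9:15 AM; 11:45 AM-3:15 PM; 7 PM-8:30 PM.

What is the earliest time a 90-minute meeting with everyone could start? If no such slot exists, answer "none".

13:15

Mei free: 09:00-10:30, 13:15-18:00, 19:00-20:00 (invert busy blocks within the working day).
Maria free: 13:15-16:30, 18:00-20:00.
Ximena free: 11:15-15:30, 18:30-22:00.
Jonas free: 09:00-09:15, 11:45-15:15, 19:00-20:30.
Mei ∩ Maria: 13:15-16:30, 19:00-20:00.
Mei ∩ Maria ∩ Ximena: 13:15-15:30, 19:00-20:00.
Mei ∩ Maria ∩ Ximena ∩ Jonas: 13:15-15:15, 19:00-20:00.
The first common window of at least 90 minutes is 13:15-15:15, so the earliest start is 13:15.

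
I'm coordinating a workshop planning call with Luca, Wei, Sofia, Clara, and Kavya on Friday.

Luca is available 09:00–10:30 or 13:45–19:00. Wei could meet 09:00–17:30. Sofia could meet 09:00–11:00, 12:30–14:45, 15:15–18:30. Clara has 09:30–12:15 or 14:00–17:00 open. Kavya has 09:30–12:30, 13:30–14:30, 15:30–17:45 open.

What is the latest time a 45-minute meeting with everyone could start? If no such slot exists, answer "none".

Luca ∩ Wei: 09:00-10:30, 13:45-17:30.
Luca ∩ Wei ∩ Sofia: 09:00-10:30, 13:45-14:45, 15:15-17:30.
Luca ∩ Wei ∩ Sofia ∩ Clara: 09:30-10:30, 14:00-14:45, 15:15-17:00.
Luca ∩ Wei ∩ Sofia ∩ Clara ∩ Kavya: 09:30-10:30, 14:00-14:30, 15:30-17:00.
So the common availability across everyone is 09:30-10:30, 14:00-14:30, 15:30-17:00.
The last common window of at least 45 minutes is 15:30-17:00; a 45-minute meeting can start as late as 16:15 and still end by 17:00.

16:15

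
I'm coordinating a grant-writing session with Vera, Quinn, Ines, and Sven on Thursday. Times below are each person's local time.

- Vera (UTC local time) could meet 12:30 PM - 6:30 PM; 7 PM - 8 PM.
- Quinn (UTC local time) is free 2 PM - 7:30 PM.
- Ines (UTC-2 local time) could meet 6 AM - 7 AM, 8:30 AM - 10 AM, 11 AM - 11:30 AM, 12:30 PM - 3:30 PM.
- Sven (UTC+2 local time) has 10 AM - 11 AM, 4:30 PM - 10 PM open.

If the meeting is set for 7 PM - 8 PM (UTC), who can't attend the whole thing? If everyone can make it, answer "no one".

Ines, Quinn

Vera in UTC: 12:30-18:30, 19:00-20:00.
Quinn in UTC: 14:00-19:30.
Ines in UTC: 08:00-09:00, 10:30-12:00, 13:00-13:30, 14:30-17:30 (add 2h to convert from UTC-2).
Sven in UTC: 08:00-09:00, 14:30-20:00 (subtract 2h to convert from UTC+2).
Vera: free for 19:00-20:00. Quinn: not fully free for 19:00-20:00. Ines: not fully free for 19:00-20:00. Sven: free for 19:00-20:00.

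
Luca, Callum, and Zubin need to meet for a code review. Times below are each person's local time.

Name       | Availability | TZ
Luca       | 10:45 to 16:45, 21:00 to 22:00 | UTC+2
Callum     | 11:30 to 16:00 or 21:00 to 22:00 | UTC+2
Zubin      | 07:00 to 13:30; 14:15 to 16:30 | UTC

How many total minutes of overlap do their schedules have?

240

Luca in UTC: 08:45-14:45, 19:00-20:00 (subtract 2h to convert from UTC+2).
Callum in UTC: 09:30-14:00, 19:00-20:00 (subtract 2h to convert from UTC+2).
Zubin in UTC: 07:00-13:30, 14:15-16:30.
Luca ∩ Callum: 09:30-14:00, 19:00-20:00.
Luca ∩ Callum ∩ Zubin: 09:30-13:30.
So the common availability across everyone is 09:30-13:30.
That's a single block of 240 minutes.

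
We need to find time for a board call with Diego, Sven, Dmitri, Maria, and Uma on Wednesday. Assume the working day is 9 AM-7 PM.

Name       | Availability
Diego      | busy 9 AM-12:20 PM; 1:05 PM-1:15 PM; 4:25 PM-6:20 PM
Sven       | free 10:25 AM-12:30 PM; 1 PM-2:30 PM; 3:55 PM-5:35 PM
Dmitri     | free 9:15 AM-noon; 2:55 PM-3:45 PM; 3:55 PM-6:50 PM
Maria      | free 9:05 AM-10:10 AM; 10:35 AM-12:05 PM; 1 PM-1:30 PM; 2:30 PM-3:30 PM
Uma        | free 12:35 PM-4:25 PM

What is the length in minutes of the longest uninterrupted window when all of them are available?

Diego free: 12:20-13:05, 13:15-16:25, 18:20-19:00 (invert busy blocks within the working day).
Sven free: 10:25-12:30, 13:00-14:30, 15:55-17:35.
Dmitri free: 09:15-12:00, 14:55-15:45, 15:55-18:50.
Maria free: 09:05-10:10, 10:35-12:05, 13:00-13:30, 14:30-15:30.
Uma free: 12:35-16:25.
Diego ∩ Sven: 12:20-12:30, 13:00-13:05, 13:15-14:30, 15:55-16:25.
Diego ∩ Sven ∩ Dmitri: 15:55-16:25.
Diego ∩ Sven ∩ Dmitri ∩ Maria: ∅.
Diego ∩ Sven ∩ Dmitri ∩ Maria ∩ Uma: ∅.
There is no time when everyone is free.
No common window exists, so the longest block is 0 minutes.

0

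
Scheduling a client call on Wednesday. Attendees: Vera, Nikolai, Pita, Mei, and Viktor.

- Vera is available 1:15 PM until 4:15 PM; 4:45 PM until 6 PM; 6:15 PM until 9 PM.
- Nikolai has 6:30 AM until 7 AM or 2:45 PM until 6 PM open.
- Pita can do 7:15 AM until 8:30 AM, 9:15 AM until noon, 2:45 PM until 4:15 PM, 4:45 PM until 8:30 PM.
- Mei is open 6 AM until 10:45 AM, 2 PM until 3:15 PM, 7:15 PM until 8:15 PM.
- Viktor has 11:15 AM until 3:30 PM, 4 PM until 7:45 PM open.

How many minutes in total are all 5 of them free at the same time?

Vera ∩ Nikolai: 14:45-16:15, 16:45-18:00.
Vera ∩ Nikolai ∩ Pita: 14:45-16:15, 16:45-18:00.
Vera ∩ Nikolai ∩ Pita ∩ Mei: 14:45-15:15.
Vera ∩ Nikolai ∩ Pita ∩ Mei ∩ Viktor: 14:45-15:15.
That's a single block of 30 minutes.

30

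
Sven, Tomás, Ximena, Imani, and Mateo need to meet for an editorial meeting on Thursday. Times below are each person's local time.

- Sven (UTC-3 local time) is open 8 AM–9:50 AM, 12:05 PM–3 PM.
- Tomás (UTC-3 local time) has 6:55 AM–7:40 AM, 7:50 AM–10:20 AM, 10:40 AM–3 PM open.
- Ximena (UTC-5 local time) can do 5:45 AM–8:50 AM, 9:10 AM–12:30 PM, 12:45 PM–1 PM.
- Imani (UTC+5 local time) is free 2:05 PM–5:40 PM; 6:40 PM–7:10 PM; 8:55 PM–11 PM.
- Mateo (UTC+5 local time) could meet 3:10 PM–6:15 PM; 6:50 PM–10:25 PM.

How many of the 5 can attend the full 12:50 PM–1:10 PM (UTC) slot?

Sven in UTC: 11:00-12:50, 15:05-18:00 (add 3h to convert from UTC-3).
Tomás in UTC: 09:55-10:40, 10:50-13:20, 13:40-18:00 (add 3h to convert from UTC-3).
Ximena in UTC: 10:45-13:50, 14:10-17:30, 17:45-18:00 (add 5h to convert from UTC-5).
Imani in UTC: 09:05-12:40, 13:40-14:10, 15:55-18:00 (subtract 5h to convert from UTC+5).
Mateo in UTC: 10:10-13:15, 13:50-17:25 (subtract 5h to convert from UTC+5).
Tomás, Ximena, and Mateo can make the full 12:50-13:10 slot — that's 3.

3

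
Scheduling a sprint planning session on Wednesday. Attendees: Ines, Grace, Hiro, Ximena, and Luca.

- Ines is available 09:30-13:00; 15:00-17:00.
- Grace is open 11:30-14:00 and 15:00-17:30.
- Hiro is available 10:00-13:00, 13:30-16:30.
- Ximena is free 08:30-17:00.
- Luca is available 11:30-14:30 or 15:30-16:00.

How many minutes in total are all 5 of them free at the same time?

120

Ines ∩ Grace: 11:30-13:00, 15:00-17:00.
Ines ∩ Grace ∩ Hiro: 11:30-13:00, 15:00-16:30.
Ines ∩ Grace ∩ Hiro ∩ Ximena: 11:30-13:00, 15:00-16:30.
Ines ∩ Grace ∩ Hiro ∩ Ximena ∩ Luca: 11:30-13:00, 15:30-16:00.
Summing the common windows: 90 + 30 = 120 minutes.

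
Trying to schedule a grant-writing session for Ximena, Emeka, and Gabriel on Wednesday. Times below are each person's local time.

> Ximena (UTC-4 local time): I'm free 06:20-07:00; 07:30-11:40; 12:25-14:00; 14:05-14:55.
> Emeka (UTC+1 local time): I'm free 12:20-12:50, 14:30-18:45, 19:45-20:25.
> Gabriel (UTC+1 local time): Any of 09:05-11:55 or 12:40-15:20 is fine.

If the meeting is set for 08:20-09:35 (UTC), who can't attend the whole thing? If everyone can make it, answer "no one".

Ximena in UTC: 10:20-11:00, 11:30-15:40, 16:25-18:00, 18:05-18:55 (add 4h to convert from UTC-4).
Emeka in UTC: 11:20-11:50, 13:30-17:45, 18:45-19:25 (subtract 1h to convert from UTC+1).
Gabriel in UTC: 08:05-10:55, 11:40-14:20 (subtract 1h to convert from UTC+1).
Ximena: not fully free for 08:20-09:35. Emeka: not fully free for 08:20-09:35. Gabriel: free for 08:20-09:35.

Emeka, Ximena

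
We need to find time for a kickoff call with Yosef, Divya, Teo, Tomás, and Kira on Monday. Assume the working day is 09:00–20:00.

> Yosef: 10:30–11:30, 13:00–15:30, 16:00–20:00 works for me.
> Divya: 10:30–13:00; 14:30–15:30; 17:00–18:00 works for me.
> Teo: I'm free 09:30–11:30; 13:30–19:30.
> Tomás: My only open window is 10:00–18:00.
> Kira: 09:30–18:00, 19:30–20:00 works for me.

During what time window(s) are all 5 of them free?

10:30-11:30, 14:30-15:30, 17:00-18:00

Yosef ∩ Divya: 10:30-11:30, 14:30-15:30, 17:00-18:00.
Yosef ∩ Divya ∩ Teo: 10:30-11:30, 14:30-15:30, 17:00-18:00.
Yosef ∩ Divya ∩ Teo ∩ Tomás: 10:30-11:30, 14:30-15:30, 17:00-18:00.
Yosef ∩ Divya ∩ Teo ∩ Tomás ∩ Kira: 10:30-11:30, 14:30-15:30, 17:00-18:00.
Those are the intersection windows.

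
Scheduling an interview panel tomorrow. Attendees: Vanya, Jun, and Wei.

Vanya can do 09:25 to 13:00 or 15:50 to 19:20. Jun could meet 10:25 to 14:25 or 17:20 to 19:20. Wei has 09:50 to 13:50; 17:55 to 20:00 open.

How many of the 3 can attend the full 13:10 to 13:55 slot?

1

Jun can make the full 13:10-13:55 slot — that's 1.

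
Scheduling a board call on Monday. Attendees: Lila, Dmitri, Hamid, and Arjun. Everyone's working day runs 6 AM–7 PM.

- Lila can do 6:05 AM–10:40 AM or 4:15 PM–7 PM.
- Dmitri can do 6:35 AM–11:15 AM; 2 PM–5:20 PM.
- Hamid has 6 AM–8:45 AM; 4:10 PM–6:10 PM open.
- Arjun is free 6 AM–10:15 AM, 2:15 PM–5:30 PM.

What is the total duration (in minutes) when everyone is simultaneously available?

195

Lila ∩ Dmitri: 06:35-10:40, 16:15-17:20.
Lila ∩ Dmitri ∩ Hamid: 06:35-08:45, 16:15-17:20.
Lila ∩ Dmitri ∩ Hamid ∩ Arjun: 06:35-08:45, 16:15-17:20.
Summing the common windows: 130 + 65 = 195 minutes.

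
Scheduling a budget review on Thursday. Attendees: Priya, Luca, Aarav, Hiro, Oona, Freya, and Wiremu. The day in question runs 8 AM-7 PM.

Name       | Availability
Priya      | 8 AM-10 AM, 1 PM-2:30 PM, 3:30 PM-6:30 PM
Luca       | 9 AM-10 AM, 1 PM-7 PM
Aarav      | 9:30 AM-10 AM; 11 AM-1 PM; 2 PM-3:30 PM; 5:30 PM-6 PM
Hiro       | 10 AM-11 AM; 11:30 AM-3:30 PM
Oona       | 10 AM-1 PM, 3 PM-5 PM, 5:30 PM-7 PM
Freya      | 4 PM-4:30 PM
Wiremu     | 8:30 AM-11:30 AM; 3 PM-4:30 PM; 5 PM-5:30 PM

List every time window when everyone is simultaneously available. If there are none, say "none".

Priya ∩ Luca: 09:00-10:00, 13:00-14:30, 15:30-18:30.
Priya ∩ Luca ∩ Aarav: 09:30-10:00, 14:00-14:30, 17:30-18:00.
Priya ∩ Luca ∩ Aarav ∩ Hiro: 14:00-14:30.
Priya ∩ Luca ∩ Aarav ∩ Hiro ∩ Oona: ∅.
Priya ∩ Luca ∩ Aarav ∩ Hiro ∩ Oona ∩ Freya: ∅.
Priya ∩ Luca ∩ Aarav ∩ Hiro ∩ Oona ∩ Freya ∩ Wiremu: ∅.
There is no time when everyone is free.

none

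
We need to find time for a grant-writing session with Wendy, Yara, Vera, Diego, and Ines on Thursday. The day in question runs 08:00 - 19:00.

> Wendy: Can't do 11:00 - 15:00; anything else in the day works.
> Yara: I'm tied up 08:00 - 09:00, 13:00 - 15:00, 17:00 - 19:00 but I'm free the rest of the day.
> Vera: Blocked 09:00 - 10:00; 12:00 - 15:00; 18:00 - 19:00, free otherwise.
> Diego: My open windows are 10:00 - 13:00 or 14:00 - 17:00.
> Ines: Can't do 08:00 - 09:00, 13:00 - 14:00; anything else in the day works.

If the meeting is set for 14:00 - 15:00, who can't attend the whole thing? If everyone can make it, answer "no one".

Vera, Wendy, Yara

Wendy free: 08:00-11:00, 15:00-19:00 (invert busy blocks within the working day).
Yara free: 09:00-13:00, 15:00-17:00 (invert busy blocks within the working day).
Vera free: 08:00-09:00, 10:00-12:00, 15:00-18:00 (invert busy blocks within the working day).
Diego free: 10:00-13:00, 14:00-17:00.
Ines free: 09:00-13:00, 14:00-19:00 (invert busy blocks within the working day).
Wendy: not fully free for 14:00-15:00. Yara: not fully free for 14:00-15:00. Vera: not fully free for 14:00-15:00. Diego: free for 14:00-15:00. Ines: free for 14:00-15:00.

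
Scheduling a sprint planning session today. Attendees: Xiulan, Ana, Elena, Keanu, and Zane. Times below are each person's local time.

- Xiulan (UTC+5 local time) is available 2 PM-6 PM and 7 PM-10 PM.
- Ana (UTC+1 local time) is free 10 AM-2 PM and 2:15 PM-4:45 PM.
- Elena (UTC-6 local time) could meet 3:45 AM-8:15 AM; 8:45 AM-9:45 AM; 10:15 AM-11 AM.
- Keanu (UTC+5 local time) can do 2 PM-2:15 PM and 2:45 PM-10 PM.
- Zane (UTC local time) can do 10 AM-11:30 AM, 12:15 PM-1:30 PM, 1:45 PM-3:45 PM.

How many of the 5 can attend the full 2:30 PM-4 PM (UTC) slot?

2

Xiulan in UTC: 09:00-13:00, 14:00-17:00 (subtract 5h to convert from UTC+5).
Ana in UTC: 09:00-13:00, 13:15-15:45 (subtract 1h to convert from UTC+1).
Elena in UTC: 09:45-14:15, 14:45-15:45, 16:15-17:00 (add 6h to convert from UTC-6).
Keanu in UTC: 09:00-09:15, 09:45-17:00 (subtract 5h to convert from UTC+5).
Zane in UTC: 10:00-11:30, 12:15-13:30, 13:45-15:45.
Xiulan and Keanu can make the full 14:30-16:00 slot — that's 2.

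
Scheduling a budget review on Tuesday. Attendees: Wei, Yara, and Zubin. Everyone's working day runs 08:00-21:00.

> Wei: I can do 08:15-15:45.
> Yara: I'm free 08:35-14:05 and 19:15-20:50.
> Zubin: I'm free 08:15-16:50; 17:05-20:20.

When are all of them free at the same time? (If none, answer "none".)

08:35-14:05

Wei ∩ Yara: 08:35-14:05.
Wei ∩ Yara ∩ Zubin: 08:35-14:05.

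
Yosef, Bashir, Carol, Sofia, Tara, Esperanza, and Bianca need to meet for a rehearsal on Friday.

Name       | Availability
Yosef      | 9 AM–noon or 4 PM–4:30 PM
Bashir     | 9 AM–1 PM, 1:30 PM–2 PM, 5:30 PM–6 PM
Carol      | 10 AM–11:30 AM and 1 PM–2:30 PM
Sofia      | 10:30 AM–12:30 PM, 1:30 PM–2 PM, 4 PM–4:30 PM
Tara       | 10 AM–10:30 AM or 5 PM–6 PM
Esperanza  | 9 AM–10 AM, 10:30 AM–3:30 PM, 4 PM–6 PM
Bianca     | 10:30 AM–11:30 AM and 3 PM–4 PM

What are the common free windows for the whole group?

none

Yosef ∩ Bashir: 09:00-12:00.
Yosef ∩ Bashir ∩ Carol: 10:00-11:30.
Yosef ∩ Bashir ∩ Carol ∩ Sofia: 10:30-11:30.
Yosef ∩ Bashir ∩ Carol ∩ Sofia ∩ Tara: ∅.
Yosef ∩ Bashir ∩ Carol ∩ Sofia ∩ Tara ∩ Esperanza: ∅.
Yosef ∩ Bashir ∩ Carol ∩ Sofia ∩ Tara ∩ Esperanza ∩ Bianca: ∅.
There is no time when everyone is free.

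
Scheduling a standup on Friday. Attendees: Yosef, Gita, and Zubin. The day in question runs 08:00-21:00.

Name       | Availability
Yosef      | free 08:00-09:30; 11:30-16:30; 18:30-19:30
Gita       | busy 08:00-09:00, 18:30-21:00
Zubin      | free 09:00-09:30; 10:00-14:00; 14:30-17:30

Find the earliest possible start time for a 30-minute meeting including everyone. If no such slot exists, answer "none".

09:00

Yosef free: 08:00-09:30, 11:30-16:30, 18:30-19:30.
Gita free: 09:00-18:30 (invert busy blocks within the working day).
Zubin free: 09:00-09:30, 10:00-14:00, 14:30-17:30.
Yosef ∩ Gita: 09:00-09:30, 11:30-16:30.
Yosef ∩ Gita ∩ Zubin: 09:00-09:30, 11:30-14:00, 14:30-16:30.
The first common window of at least 30 minutes is 09:00-09:30, so the earliest start is 09:00.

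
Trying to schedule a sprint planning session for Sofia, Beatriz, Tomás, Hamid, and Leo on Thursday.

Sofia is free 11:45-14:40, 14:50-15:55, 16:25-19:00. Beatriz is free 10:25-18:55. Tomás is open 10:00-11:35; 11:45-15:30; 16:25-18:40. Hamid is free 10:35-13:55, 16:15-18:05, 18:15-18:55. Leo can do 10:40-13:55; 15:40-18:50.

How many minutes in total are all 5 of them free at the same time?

255

Sofia ∩ Beatriz: 11:45-14:40, 14:50-15:55, 16:25-18:55.
Sofia ∩ Beatriz ∩ Tomás: 11:45-14:40, 14:50-15:30, 16:25-18:40.
Sofia ∩ Beatriz ∩ Tomás ∩ Hamid: 11:45-13:55, 16:25-18:05, 18:15-18:40.
Sofia ∩ Beatriz ∩ Tomás ∩ Hamid ∩ Leo: 11:45-13:55, 16:25-18:05, 18:15-18:40.
Those are the intersection windows.
Summing the common windows: 130 + 100 + 25 = 255 minutes.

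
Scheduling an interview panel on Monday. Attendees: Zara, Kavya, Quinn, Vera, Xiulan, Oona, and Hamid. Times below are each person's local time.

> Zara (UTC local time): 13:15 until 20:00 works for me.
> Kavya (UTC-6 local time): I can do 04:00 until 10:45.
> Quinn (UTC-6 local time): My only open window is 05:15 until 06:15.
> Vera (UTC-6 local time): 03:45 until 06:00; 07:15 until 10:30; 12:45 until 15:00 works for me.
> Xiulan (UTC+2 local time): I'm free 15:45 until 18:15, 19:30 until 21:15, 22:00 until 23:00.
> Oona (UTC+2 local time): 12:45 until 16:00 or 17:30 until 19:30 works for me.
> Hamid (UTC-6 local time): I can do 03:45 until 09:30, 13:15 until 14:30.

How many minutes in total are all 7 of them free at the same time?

0

Zara in UTC: 13:15-20:00.
Kavya in UTC: 10:00-16:45 (add 6h to convert from UTC-6).
Quinn in UTC: 11:15-12:15 (add 6h to convert from UTC-6).
Vera in UTC: 09:45-12:00, 13:15-16:30, 18:45-21:00 (add 6h to convert from UTC-6).
Xiulan in UTC: 13:45-16:15, 17:30-19:15, 20:00-21:00 (subtract 2h to convert from UTC+2).
Oona in UTC: 10:45-14:00, 15:30-17:30 (subtract 2h to convert from UTC+2).
Hamid in UTC: 09:45-15:30, 19:15-20:30 (add 6h to convert from UTC-6).
Zara ∩ Kavya: 13:15-16:45.
Zara ∩ Kavya ∩ Quinn: ∅.
Zara ∩ Kavya ∩ Quinn ∩ Vera: ∅.
Zara ∩ Kavya ∩ Quinn ∩ Vera ∩ Xiulan: ∅.
Zara ∩ Kavya ∩ Quinn ∩ Vera ∩ Xiulan ∩ Oona: ∅.
Zara ∩ Kavya ∩ Quinn ∩ Vera ∩ Xiulan ∩ Oona ∩ Hamid: ∅.
There is no time when everyone is free.
There is no common window, so the total is 0 minutes.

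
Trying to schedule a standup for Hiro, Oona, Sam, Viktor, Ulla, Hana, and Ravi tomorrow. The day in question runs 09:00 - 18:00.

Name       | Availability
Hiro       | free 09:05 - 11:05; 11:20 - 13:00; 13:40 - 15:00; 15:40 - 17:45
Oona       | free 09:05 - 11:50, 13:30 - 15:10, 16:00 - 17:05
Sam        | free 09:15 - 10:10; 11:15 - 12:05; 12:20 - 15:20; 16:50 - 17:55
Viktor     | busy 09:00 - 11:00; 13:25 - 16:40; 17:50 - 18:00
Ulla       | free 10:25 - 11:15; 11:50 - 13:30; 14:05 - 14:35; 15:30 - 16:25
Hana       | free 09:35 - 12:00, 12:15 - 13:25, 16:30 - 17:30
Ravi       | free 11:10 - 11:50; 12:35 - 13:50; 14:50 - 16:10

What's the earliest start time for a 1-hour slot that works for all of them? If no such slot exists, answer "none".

none

Hiro free: 09:05-11:05, 11:20-13:00, 13:40-15:00, 15:40-17:45.
Oona free: 09:05-11:50, 13:30-15:10, 16:00-17:05.
Sam free: 09:15-10:10, 11:15-12:05, 12:20-15:20, 16:50-17:55.
Viktor free: 11:00-13:25, 16:40-17:50 (invert busy blocks within the working day).
Ulla free: 10:25-11:15, 11:50-13:30, 14:05-14:35, 15:30-16:25.
Hana free: 09:35-12:00, 12:15-13:25, 16:30-17:30.
Ravi free: 11:10-11:50, 12:35-13:50, 14:50-16:10.
Hiro ∩ Oona: 09:05-11:05, 11:20-11:50, 13:40-15:00, 16:00-17:05.
Hiro ∩ Oona ∩ Sam: 09:15-10:10, 11:20-11:50, 13:40-15:00, 16:50-17:05.
Hiro ∩ Oona ∩ Sam ∩ Viktor: 11:20-11:50, 16:50-17:05.
Hiro ∩ Oona ∩ Sam ∩ Viktor ∩ Ulla: ∅.
Hiro ∩ Oona ∩ Sam ∩ Viktor ∩ Ulla ∩ Hana: ∅.
Hiro ∩ Oona ∩ Sam ∩ Viktor ∩ Ulla ∩ Hana ∩ Ravi: ∅.
There is no time when everyone is free.
No common window is at least 60 minutes long.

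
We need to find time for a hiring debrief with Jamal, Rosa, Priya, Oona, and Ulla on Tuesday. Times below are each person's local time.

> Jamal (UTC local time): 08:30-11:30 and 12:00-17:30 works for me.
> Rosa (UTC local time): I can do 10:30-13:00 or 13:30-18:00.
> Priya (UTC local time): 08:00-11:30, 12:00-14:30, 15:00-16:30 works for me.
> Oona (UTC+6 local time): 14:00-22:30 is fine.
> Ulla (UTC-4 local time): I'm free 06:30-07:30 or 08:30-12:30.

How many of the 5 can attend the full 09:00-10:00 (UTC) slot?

3

Jamal in UTC: 08:30-11:30, 12:00-17:30.
Rosa in UTC: 10:30-13:00, 13:30-18:00.
Priya in UTC: 08:00-11:30, 12:00-14:30, 15:00-16:30.
Oona in UTC: 08:00-16:30 (subtract 6h to convert from UTC+6).
Ulla in UTC: 10:30-11:30, 12:30-16:30 (add 4h to convert from UTC-4).
Jamal, Priya, and Oona can make the full 09:00-10:00 slot — that's 3.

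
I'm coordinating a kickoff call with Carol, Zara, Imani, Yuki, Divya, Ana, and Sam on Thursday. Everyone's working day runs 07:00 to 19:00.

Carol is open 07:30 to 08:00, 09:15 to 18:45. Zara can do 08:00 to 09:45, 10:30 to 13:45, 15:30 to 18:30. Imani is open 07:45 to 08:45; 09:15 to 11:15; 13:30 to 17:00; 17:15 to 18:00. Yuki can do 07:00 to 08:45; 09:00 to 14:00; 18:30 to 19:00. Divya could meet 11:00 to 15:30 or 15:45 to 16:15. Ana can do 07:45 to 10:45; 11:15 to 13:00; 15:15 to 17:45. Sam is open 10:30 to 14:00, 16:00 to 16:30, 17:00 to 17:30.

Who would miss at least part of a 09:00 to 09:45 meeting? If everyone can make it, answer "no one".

Carol: not fully free for 09:00-09:45. Zara: free for 09:00-09:45. Imani: not fully free for 09:00-09:45. Yuki: free for 09:00-09:45. Divya: not fully free for 09:00-09:45. Ana: free for 09:00-09:45. Sam: not fully free for 09:00-09:45.

Carol, Divya, Imani, Sam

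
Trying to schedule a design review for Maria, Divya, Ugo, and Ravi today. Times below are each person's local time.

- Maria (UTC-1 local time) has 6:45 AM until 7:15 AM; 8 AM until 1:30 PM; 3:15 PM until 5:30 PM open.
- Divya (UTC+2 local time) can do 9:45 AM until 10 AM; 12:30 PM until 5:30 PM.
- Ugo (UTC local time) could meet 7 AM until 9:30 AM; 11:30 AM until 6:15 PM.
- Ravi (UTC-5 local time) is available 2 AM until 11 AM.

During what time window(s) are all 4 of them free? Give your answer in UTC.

Maria in UTC: 07:45-08:15, 09:00-14:30, 16:15-18:30 (add 1h to convert from UTC-1).
Divya in UTC: 07:45-08:00, 10:30-15:30 (subtract 2h to convert from UTC+2).
Ugo in UTC: 07:00-09:30, 11:30-18:15.
Ravi in UTC: 07:00-16:00 (add 5h to convert from UTC-5).
Maria ∩ Divya: 07:45-08:00, 10:30-14:30.
Maria ∩ Divya ∩ Ugo: 07:45-08:00, 11:30-14:30.
Maria ∩ Divya ∩ Ugo ∩ Ravi: 07:45-08:00, 11:30-14:30.

07:45-08:00, 11:30-14:30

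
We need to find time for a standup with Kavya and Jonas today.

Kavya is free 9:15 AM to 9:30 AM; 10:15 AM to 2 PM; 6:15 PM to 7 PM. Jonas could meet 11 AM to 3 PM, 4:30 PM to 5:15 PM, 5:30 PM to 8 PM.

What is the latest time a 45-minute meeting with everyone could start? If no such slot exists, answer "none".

Kavya ∩ Jonas: 11:00-14:00, 18:15-19:00.
Those are the intersection windows.
The last common window of at least 45 minutes is 18:15-19:00; a 45-minute meeting can start as late as 18:15 and still end by 19:00.

18:15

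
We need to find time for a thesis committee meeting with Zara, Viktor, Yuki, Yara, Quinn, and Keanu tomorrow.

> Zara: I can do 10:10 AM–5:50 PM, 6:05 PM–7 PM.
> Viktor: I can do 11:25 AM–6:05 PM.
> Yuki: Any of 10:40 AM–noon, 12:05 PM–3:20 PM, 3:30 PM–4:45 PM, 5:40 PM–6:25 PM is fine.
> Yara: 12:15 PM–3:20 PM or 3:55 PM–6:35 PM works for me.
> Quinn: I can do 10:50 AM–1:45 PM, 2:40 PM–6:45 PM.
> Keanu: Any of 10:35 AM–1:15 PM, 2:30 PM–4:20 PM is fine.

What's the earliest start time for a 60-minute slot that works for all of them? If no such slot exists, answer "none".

12:15

Zara ∩ Viktor: 11:25-17:50.
Zara ∩ Viktor ∩ Yuki: 11:25-12:00, 12:05-15:20, 15:30-16:45, 17:40-17:50.
Zara ∩ Viktor ∩ Yuki ∩ Yara: 12:15-15:20, 15:55-16:45, 17:40-17:50.
Zara ∩ Viktor ∩ Yuki ∩ Yara ∩ Quinn: 12:15-13:45, 14:40-15:20, 15:55-16:45, 17:40-17:50.
Zara ∩ Viktor ∩ Yuki ∩ Yara ∩ Quinn ∩ Keanu: 12:15-13:15, 14:40-15:20, 15:55-16:20.
The first common window of at least 60 minutes is 12:15-13:15, so the earliest start is 12:15.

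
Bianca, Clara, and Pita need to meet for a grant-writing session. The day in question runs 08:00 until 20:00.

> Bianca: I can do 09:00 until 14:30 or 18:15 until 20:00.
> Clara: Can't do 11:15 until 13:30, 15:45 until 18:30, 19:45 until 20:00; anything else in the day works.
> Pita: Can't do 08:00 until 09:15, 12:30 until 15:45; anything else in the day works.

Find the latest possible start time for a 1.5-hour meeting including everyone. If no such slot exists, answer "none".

Bianca free: 09:00-14:30, 18:15-20:00.
Clara free: 08:00-11:15, 13:30-15:45, 18:30-19:45 (invert busy blocks within the working day).
Pita free: 09:15-12:30, 15:45-20:00 (invert busy blocks within the working day).
Bianca ∩ Clara: 09:00-11:15, 13:30-14:30, 18:30-19:45.
Bianca ∩ Clara ∩ Pita: 09:15-11:15, 18:30-19:45.
Those are the intersection windows.
The last common window of at least 90 minutes is 09:15-11:15; a 90-minute meeting can start as late as 09:45 and still end by 11:15.

09:45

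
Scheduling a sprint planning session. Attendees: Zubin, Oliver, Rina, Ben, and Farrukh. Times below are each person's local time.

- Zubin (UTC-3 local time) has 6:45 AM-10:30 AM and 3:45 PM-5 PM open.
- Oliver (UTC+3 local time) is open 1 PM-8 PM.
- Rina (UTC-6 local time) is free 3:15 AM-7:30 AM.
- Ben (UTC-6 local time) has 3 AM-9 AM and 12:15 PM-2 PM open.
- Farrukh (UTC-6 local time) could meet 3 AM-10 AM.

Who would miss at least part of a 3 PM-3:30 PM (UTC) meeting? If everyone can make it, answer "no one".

Ben, Rina, Zubin

Zubin in UTC: 09:45-13:30, 18:45-20:00 (add 3h to convert from UTC-3).
Oliver in UTC: 10:00-17:00 (subtract 3h to convert from UTC+3).
Rina in UTC: 09:15-13:30 (add 6h to convert from UTC-6).
Ben in UTC: 09:00-15:00, 18:15-20:00 (add 6h to convert from UTC-6).
Farrukh in UTC: 09:00-16:00 (add 6h to convert from UTC-6).
Zubin: not fully free for 15:00-15:30. Oliver: free for 15:00-15:30. Rina: not fully free for 15:00-15:30. Ben: not fully free for 15:00-15:30. Farrukh: free for 15:00-15:30.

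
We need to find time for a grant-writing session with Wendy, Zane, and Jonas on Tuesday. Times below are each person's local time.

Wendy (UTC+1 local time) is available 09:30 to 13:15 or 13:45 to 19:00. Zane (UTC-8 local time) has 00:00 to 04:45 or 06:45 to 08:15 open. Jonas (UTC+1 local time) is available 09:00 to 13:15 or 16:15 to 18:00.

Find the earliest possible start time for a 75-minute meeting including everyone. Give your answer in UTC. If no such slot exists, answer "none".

08:30

Wendy in UTC: 08:30-12:15, 12:45-18:00 (subtract 1h to convert from UTC+1).
Zane in UTC: 08:00-12:45, 14:45-16:15 (add 8h to convert from UTC-8).
Jonas in UTC: 08:00-12:15, 15:15-17:00 (subtract 1h to convert from UTC+1).
Wendy ∩ Zane: 08:30-12:15, 14:45-16:15.
Wendy ∩ Zane ∩ Jonas: 08:30-12:15, 15:15-16:15.
The first common window of at least 75 minutes is 08:30-12:15, so the earliest start is 08:30.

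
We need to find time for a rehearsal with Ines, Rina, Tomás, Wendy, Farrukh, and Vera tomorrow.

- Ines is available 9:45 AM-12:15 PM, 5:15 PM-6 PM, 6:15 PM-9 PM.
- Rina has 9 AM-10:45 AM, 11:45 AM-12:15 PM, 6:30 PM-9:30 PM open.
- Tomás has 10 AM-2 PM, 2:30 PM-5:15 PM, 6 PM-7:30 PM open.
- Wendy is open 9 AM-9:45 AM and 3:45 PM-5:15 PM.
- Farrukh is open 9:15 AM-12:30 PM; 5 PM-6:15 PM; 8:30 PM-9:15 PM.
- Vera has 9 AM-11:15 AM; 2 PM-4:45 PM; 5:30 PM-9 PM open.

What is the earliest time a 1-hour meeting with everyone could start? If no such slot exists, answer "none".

none

Ines ∩ Rina: 09:45-10:45, 11:45-12:15, 18:30-21:00.
Ines ∩ Rina ∩ Tomás: 10:00-10:45, 11:45-12:15, 18:30-19:30.
Ines ∩ Rina ∩ Tomás ∩ Wendy: ∅.
Ines ∩ Rina ∩ Tomás ∩ Wendy ∩ Farrukh: ∅.
Ines ∩ Rina ∩ Tomás ∩ Wendy ∩ Farrukh ∩ Vera: ∅.
There is no time when everyone is free.
No common window is at least 60 minutes long.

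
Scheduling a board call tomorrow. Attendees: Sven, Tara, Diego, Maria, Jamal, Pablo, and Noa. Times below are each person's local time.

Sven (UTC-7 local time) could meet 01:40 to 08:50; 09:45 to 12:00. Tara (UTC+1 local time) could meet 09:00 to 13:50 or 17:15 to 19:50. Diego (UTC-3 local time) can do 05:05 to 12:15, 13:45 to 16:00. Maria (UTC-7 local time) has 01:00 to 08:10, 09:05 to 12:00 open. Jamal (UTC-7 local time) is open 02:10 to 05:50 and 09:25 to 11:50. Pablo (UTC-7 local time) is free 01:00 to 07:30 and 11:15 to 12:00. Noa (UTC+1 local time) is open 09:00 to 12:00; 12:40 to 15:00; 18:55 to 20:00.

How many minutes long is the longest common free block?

Sven in UTC: 08:40-15:50, 16:45-19:00 (add 7h to convert from UTC-7).
Tara in UTC: 08:00-12:50, 16:15-18:50 (subtract 1h to convert from UTC+1).
Diego in UTC: 08:05-15:15, 16:45-19:00 (add 3h to convert from UTC-3).
Maria in UTC: 08:00-15:10, 16:05-19:00 (add 7h to convert from UTC-7).
Jamal in UTC: 09:10-12:50, 16:25-18:50 (add 7h to convert from UTC-7).
Pablo in UTC: 08:00-14:30, 18:15-19:00 (add 7h to convert from UTC-7).
Noa in UTC: 08:00-11:00, 11:40-14:00, 17:55-19:00 (subtract 1h to convert from UTC+1).
Sven ∩ Tara: 08:40-12:50, 16:45-18:50.
Sven ∩ Tara ∩ Diego: 08:40-12:50, 16:45-18:50.
Sven ∩ Tara ∩ Diego ∩ Maria: 08:40-12:50, 16:45-18:50.
Sven ∩ Tara ∩ Diego ∩ Maria ∩ Jamal: 09:10-12:50, 16:45-18:50.
Sven ∩ Tara ∩ Diego ∩ Maria ∩ Jamal ∩ Pablo: 09:10-12:50, 18:15-18:50.
Sven ∩ Tara ∩ Diego ∩ Maria ∩ Jamal ∩ Pablo ∩ Noa: 09:10-11:00, 11:40-12:50, 18:15-18:50.
Those are the intersection windows.
The longest is 09:10-11:00 at 110 minutes.

110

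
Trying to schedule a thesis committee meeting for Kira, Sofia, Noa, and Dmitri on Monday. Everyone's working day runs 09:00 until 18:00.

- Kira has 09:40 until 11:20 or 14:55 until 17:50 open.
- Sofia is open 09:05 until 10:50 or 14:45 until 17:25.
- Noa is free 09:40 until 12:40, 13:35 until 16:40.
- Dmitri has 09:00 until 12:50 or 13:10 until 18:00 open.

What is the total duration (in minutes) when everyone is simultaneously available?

Kira ∩ Sofia: 09:40-10:50, 14:55-17:25.
Kira ∩ Sofia ∩ Noa: 09:40-10:50, 14:55-16:40.
Kira ∩ Sofia ∩ Noa ∩ Dmitri: 09:40-10:50, 14:55-16:40.
Summing the common windows: 70 + 105 = 175 minutes.

175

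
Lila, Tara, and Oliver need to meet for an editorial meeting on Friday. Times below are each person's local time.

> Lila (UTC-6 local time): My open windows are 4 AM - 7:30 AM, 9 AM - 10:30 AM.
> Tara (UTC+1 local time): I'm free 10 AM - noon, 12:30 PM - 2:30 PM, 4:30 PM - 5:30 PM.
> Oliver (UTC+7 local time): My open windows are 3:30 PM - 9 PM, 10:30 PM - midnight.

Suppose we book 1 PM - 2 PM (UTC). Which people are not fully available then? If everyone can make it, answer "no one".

Lila in UTC: 10:00-13:30, 15:00-16:30 (add 6h to convert from UTC-6).
Tara in UTC: 09:00-11:00, 11:30-13:30, 15:30-16:30 (subtract 1h to convert from UTC+1).
Oliver in UTC: 08:30-14:00, 15:30-17:00 (subtract 7h to convert from UTC+7).
Lila: not fully free for 13:00-14:00. Tara: not fully free for 13:00-14:00. Oliver: free for 13:00-14:00.

Lila, Tara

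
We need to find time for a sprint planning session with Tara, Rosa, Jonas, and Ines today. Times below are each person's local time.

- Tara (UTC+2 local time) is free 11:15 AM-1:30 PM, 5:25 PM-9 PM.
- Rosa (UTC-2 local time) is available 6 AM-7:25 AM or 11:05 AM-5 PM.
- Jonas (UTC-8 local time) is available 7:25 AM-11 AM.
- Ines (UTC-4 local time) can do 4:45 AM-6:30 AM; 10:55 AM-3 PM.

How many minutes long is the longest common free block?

215

Tara in UTC: 09:15-11:30, 15:25-19:00 (subtract 2h to convert from UTC+2).
Rosa in UTC: 08:00-09:25, 13:05-19:00 (add 2h to convert from UTC-2).
Jonas in UTC: 15:25-19:00 (add 8h to convert from UTC-8).
Ines in UTC: 08:45-10:30, 14:55-19:00 (add 4h to convert from UTC-4).
Tara ∩ Rosa: 09:15-09:25, 15:25-19:00.
Tara ∩ Rosa ∩ Jonas: 15:25-19:00.
Tara ∩ Rosa ∩ Jonas ∩ Ines: 15:25-19:00.
The longest is 15:25-19:00 at 215 minutes.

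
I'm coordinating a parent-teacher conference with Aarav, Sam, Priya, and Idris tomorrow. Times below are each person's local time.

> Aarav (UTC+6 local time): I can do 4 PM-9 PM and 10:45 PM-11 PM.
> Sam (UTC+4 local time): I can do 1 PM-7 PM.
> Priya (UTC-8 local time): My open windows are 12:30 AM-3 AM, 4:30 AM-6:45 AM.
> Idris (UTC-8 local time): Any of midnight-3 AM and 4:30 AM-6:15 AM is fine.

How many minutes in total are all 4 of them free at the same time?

165

Aarav in UTC: 10:00-15:00, 16:45-17:00 (subtract 6h to convert from UTC+6).
Sam in UTC: 09:00-15:00 (subtract 4h to convert from UTC+4).
Priya in UTC: 08:30-11:00, 12:30-14:45 (add 8h to convert from UTC-8).
Idris in UTC: 08:00-11:00, 12:30-14:15 (add 8h to convert from UTC-8).
Aarav ∩ Sam: 10:00-15:00.
Aarav ∩ Sam ∩ Priya: 10:00-11:00, 12:30-14:45.
Aarav ∩ Sam ∩ Priya ∩ Idris: 10:00-11:00, 12:30-14:15.
Summing the common windows: 60 + 105 = 165 minutes.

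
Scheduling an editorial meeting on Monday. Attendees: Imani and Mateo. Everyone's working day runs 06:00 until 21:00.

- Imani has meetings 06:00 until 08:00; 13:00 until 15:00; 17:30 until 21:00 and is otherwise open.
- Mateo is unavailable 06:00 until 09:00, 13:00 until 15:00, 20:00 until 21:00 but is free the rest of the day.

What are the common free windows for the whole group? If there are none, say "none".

Imani free: 08:00-13:00, 15:00-17:30 (invert busy blocks within the working day).
Mateo free: 09:00-13:00, 15:00-20:00 (invert busy blocks within the working day).
Imani ∩ Mateo: 09:00-13:00, 15:00-17:30.
Those are the intersection windows.

09:00-13:00, 15:00-17:30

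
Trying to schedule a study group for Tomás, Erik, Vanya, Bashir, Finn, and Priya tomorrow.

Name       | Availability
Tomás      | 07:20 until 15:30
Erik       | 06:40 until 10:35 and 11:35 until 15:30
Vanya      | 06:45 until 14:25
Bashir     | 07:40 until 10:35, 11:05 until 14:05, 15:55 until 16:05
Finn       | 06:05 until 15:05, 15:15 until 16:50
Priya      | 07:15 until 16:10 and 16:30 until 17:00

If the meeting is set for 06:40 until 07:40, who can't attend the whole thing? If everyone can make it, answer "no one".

Tomás: not fully free for 06:40-07:40. Erik: free for 06:40-07:40. Vanya: not fully free for 06:40-07:40. Bashir: not fully free for 06:40-07:40. Finn: free for 06:40-07:40. Priya: not fully free for 06:40-07:40.

Bashir, Priya, Tomás, Vanya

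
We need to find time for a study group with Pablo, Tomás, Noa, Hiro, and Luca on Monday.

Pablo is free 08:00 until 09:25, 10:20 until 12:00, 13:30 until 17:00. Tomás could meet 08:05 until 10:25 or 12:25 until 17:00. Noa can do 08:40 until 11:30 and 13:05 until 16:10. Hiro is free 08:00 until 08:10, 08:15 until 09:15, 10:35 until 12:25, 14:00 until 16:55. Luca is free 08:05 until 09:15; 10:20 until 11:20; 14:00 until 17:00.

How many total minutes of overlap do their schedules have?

165

Pablo ∩ Tomás: 08:05-09:25, 10:20-10:25, 13:30-17:00.
Pablo ∩ Tomás ∩ Noa: 08:40-09:25, 10:20-10:25, 13:30-16:10.
Pablo ∩ Tomás ∩ Noa ∩ Hiro: 08:40-09:15, 14:00-16:10.
Pablo ∩ Tomás ∩ Noa ∩ Hiro ∩ Luca: 08:40-09:15, 14:00-16:10.
Summing the common windows: 35 + 130 = 165 minutes.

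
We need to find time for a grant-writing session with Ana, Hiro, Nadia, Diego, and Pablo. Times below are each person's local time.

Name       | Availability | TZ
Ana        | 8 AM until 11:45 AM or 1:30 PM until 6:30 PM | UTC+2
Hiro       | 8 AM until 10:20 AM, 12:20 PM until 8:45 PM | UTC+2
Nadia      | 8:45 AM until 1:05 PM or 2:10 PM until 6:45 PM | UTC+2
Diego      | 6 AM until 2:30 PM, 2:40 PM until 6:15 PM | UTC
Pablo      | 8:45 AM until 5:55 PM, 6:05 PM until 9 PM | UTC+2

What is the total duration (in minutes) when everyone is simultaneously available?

Ana in UTC: 06:00-09:45, 11:30-16:30 (subtract 2h to convert from UTC+2).
Hiro in UTC: 06:00-08:20, 10:20-18:45 (subtract 2h to convert from UTC+2).
Nadia in UTC: 06:45-11:05, 12:10-16:45 (subtract 2h to convert from UTC+2).
Diego in UTC: 06:00-14:30, 14:40-18:15.
Pablo in UTC: 06:45-15:55, 16:05-19:00 (subtract 2h to convert from UTC+2).
Ana ∩ Hiro: 06:00-08:20, 11:30-16:30.
Ana ∩ Hiro ∩ Nadia: 06:45-08:20, 12:10-16:30.
Ana ∩ Hiro ∩ Nadia ∩ Diego: 06:45-08:20, 12:10-14:30, 14:40-16:30.
Ana ∩ Hiro ∩ Nadia ∩ Diego ∩ Pablo: 06:45-08:20, 12:10-14:30, 14:40-15:55, 16:05-16:30.
Summing the common windows: 95 + 140 + 75 + 25 = 335 minutes.

335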